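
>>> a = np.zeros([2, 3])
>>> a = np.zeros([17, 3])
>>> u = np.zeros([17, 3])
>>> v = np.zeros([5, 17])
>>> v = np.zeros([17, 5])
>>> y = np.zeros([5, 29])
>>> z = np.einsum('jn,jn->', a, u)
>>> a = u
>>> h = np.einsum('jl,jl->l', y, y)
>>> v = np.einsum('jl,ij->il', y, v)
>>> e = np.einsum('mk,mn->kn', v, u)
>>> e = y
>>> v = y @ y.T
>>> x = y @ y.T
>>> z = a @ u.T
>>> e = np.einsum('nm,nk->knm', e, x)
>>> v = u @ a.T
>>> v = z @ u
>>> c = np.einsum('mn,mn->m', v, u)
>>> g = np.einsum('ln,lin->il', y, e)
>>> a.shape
(17, 3)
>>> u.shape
(17, 3)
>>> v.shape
(17, 3)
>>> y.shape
(5, 29)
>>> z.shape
(17, 17)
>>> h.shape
(29,)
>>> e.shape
(5, 5, 29)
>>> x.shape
(5, 5)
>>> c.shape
(17,)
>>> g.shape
(5, 5)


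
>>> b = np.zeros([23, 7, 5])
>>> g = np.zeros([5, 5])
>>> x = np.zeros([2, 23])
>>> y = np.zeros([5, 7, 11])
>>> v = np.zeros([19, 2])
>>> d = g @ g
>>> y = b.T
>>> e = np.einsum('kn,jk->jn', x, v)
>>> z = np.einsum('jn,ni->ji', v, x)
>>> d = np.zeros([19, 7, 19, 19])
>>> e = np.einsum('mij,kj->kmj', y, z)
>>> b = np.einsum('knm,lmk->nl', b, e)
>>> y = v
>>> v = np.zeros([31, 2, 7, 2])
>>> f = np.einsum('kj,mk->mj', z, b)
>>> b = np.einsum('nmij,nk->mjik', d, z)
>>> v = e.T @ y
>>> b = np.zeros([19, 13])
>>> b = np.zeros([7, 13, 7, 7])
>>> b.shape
(7, 13, 7, 7)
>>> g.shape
(5, 5)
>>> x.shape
(2, 23)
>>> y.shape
(19, 2)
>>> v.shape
(23, 5, 2)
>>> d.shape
(19, 7, 19, 19)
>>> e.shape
(19, 5, 23)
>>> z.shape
(19, 23)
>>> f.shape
(7, 23)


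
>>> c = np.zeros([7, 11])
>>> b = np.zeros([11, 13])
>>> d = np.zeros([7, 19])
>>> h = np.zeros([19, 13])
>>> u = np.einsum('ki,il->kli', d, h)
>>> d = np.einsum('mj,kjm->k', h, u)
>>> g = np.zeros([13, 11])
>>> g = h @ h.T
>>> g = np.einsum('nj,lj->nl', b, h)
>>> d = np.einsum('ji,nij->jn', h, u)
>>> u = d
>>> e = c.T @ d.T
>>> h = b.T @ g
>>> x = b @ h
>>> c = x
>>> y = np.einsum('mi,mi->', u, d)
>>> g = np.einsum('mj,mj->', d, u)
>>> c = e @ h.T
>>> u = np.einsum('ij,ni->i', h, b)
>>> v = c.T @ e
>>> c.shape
(11, 13)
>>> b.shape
(11, 13)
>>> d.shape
(19, 7)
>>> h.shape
(13, 19)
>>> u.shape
(13,)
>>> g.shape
()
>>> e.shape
(11, 19)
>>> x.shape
(11, 19)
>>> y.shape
()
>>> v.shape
(13, 19)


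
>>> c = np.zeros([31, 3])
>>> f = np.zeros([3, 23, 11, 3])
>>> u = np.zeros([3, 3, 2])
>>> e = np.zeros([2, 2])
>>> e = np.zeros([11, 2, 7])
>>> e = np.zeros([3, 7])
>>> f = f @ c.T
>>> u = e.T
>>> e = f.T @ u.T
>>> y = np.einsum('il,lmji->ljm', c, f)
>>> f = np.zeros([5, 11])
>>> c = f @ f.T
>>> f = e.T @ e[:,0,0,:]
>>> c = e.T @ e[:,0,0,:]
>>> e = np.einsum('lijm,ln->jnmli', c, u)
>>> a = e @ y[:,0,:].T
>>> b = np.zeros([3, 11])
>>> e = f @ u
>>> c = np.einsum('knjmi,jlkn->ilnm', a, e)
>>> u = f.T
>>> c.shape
(3, 23, 3, 7)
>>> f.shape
(7, 23, 11, 7)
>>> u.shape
(7, 11, 23, 7)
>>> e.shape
(7, 23, 11, 3)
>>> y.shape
(3, 11, 23)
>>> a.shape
(11, 3, 7, 7, 3)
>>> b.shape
(3, 11)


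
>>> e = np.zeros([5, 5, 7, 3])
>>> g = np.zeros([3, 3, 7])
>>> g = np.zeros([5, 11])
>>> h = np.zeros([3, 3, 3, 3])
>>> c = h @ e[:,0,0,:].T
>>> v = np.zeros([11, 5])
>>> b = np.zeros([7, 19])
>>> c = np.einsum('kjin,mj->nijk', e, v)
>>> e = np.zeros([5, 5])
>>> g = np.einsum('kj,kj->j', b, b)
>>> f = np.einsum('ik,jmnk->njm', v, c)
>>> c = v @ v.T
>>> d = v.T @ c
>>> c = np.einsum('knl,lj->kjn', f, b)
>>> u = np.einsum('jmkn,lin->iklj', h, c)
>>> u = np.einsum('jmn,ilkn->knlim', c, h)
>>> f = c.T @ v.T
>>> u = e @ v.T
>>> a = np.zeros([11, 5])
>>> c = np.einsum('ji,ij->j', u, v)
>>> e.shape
(5, 5)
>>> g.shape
(19,)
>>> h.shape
(3, 3, 3, 3)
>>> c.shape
(5,)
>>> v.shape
(11, 5)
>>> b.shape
(7, 19)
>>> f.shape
(3, 19, 11)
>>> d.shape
(5, 11)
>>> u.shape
(5, 11)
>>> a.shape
(11, 5)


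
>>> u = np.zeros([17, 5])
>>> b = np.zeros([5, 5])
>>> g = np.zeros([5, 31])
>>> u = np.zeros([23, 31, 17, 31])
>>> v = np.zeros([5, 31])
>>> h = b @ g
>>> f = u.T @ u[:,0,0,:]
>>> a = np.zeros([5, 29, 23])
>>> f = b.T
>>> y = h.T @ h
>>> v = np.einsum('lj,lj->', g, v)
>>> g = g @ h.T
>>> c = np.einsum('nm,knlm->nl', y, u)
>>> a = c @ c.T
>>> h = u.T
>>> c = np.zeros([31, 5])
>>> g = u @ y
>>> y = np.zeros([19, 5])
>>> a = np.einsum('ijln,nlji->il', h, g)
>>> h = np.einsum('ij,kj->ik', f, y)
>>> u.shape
(23, 31, 17, 31)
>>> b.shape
(5, 5)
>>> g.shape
(23, 31, 17, 31)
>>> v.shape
()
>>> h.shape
(5, 19)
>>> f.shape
(5, 5)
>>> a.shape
(31, 31)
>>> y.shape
(19, 5)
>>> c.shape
(31, 5)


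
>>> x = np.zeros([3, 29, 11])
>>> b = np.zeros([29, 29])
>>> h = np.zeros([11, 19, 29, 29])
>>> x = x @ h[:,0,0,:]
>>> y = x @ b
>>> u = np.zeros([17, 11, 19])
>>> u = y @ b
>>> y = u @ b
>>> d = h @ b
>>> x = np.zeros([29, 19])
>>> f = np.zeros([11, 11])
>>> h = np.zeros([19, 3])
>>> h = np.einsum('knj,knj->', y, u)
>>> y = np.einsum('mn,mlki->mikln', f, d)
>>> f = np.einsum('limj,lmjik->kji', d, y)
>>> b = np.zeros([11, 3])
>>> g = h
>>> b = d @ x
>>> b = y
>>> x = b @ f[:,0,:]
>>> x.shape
(11, 29, 29, 19, 19)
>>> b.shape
(11, 29, 29, 19, 11)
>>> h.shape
()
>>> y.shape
(11, 29, 29, 19, 11)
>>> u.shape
(3, 29, 29)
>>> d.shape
(11, 19, 29, 29)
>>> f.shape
(11, 29, 19)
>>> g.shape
()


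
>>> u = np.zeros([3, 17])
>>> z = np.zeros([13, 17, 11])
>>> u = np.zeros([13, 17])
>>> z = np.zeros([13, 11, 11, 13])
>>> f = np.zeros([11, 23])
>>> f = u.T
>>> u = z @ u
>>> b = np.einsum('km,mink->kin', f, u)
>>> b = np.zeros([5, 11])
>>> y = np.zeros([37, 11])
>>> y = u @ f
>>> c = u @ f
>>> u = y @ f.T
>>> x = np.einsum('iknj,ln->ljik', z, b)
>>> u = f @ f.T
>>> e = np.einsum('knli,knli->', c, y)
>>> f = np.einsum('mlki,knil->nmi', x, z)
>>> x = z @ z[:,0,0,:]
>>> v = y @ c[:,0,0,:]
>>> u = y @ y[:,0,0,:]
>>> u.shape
(13, 11, 11, 13)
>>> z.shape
(13, 11, 11, 13)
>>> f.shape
(11, 5, 11)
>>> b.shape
(5, 11)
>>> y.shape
(13, 11, 11, 13)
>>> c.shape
(13, 11, 11, 13)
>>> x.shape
(13, 11, 11, 13)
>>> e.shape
()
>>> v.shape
(13, 11, 11, 13)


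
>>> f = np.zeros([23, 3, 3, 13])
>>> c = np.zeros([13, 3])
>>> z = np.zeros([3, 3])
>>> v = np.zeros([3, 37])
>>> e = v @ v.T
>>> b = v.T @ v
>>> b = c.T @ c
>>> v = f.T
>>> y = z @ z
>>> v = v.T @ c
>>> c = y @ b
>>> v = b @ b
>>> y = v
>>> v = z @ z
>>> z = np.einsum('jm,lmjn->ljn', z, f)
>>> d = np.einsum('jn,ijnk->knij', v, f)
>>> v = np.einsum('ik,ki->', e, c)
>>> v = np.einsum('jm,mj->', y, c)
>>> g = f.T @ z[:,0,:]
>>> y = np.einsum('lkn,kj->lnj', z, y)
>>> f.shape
(23, 3, 3, 13)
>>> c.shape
(3, 3)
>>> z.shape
(23, 3, 13)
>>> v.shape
()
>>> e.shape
(3, 3)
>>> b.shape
(3, 3)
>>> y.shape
(23, 13, 3)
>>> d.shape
(13, 3, 23, 3)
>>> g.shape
(13, 3, 3, 13)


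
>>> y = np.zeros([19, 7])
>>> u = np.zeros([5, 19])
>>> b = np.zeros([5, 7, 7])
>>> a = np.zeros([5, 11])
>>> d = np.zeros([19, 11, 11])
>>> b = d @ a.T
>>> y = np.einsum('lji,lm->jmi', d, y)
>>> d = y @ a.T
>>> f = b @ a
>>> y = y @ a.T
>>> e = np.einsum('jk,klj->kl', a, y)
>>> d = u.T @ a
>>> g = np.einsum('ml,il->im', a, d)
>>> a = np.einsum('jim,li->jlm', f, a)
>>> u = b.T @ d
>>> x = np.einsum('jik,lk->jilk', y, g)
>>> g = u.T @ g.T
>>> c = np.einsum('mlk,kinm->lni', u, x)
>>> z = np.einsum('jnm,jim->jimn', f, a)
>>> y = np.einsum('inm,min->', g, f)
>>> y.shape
()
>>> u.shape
(5, 11, 11)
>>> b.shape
(19, 11, 5)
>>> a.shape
(19, 5, 11)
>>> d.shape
(19, 11)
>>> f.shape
(19, 11, 11)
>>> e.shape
(11, 7)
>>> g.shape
(11, 11, 19)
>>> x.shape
(11, 7, 19, 5)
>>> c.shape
(11, 19, 7)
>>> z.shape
(19, 5, 11, 11)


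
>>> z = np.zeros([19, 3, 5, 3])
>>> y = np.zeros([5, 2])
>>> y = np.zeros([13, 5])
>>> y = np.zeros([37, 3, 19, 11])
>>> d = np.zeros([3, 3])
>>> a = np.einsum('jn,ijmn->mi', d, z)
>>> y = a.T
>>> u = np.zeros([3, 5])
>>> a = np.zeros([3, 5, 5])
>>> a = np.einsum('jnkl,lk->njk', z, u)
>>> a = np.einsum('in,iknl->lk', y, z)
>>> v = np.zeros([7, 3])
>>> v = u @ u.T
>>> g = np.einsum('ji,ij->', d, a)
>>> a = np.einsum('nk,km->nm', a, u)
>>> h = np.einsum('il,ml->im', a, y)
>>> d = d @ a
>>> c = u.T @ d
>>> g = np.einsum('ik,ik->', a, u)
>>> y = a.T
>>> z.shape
(19, 3, 5, 3)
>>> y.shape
(5, 3)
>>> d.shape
(3, 5)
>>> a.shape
(3, 5)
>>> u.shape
(3, 5)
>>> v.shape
(3, 3)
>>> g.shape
()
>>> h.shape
(3, 19)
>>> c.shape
(5, 5)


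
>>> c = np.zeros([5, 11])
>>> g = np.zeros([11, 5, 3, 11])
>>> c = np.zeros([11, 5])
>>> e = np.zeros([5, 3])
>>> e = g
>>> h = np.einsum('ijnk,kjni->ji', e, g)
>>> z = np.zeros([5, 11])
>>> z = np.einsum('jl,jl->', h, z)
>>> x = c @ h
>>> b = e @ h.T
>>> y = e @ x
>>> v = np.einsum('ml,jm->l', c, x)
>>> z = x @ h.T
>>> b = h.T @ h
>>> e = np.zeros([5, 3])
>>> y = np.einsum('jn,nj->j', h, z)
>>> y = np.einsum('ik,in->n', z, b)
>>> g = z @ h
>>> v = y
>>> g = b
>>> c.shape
(11, 5)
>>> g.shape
(11, 11)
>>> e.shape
(5, 3)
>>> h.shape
(5, 11)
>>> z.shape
(11, 5)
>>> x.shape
(11, 11)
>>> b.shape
(11, 11)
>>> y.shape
(11,)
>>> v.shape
(11,)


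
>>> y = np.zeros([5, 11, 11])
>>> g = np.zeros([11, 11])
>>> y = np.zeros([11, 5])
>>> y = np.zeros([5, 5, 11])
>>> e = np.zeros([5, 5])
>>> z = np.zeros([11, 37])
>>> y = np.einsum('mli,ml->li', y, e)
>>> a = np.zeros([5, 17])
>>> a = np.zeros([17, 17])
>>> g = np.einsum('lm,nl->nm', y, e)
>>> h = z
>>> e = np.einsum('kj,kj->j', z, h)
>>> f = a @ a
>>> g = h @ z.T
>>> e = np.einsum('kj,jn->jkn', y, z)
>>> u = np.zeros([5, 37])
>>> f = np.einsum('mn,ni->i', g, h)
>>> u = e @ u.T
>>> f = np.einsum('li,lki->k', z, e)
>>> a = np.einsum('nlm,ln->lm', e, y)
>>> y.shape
(5, 11)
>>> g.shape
(11, 11)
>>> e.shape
(11, 5, 37)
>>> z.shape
(11, 37)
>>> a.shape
(5, 37)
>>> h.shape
(11, 37)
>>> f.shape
(5,)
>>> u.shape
(11, 5, 5)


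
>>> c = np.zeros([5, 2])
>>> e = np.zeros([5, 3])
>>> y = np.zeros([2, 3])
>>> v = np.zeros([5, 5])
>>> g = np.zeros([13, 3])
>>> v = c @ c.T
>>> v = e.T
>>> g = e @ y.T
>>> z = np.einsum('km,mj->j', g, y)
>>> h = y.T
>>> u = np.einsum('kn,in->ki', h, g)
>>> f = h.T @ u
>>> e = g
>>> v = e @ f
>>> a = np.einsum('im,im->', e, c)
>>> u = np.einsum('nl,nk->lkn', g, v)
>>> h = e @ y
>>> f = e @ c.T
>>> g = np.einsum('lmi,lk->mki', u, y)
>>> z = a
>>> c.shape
(5, 2)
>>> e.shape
(5, 2)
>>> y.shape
(2, 3)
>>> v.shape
(5, 5)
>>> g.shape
(5, 3, 5)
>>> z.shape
()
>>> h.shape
(5, 3)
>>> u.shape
(2, 5, 5)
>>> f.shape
(5, 5)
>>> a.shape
()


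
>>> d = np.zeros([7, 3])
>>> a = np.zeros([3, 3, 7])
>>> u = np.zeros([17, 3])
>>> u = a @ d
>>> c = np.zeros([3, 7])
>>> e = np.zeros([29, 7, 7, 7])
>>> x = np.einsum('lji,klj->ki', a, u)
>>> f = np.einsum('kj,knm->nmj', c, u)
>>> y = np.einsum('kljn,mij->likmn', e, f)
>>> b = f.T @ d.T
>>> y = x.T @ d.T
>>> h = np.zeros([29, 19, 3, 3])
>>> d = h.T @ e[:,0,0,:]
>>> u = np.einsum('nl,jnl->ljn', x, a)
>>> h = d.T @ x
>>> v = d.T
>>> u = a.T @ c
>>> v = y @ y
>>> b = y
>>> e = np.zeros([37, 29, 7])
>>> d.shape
(3, 3, 19, 7)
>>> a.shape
(3, 3, 7)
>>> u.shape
(7, 3, 7)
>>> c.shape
(3, 7)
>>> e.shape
(37, 29, 7)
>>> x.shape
(3, 7)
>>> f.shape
(3, 3, 7)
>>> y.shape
(7, 7)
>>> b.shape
(7, 7)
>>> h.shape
(7, 19, 3, 7)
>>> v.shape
(7, 7)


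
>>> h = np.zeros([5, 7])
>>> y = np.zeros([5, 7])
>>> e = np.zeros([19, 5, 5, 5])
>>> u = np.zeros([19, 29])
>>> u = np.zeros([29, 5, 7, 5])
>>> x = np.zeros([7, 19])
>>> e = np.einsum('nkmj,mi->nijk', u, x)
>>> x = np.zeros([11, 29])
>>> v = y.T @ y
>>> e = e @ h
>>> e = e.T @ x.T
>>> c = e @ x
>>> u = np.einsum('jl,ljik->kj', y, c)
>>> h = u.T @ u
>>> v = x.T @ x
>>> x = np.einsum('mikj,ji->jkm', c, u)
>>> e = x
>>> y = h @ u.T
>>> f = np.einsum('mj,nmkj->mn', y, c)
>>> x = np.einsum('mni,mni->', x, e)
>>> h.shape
(5, 5)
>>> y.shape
(5, 29)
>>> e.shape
(29, 19, 7)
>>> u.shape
(29, 5)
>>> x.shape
()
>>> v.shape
(29, 29)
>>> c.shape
(7, 5, 19, 29)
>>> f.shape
(5, 7)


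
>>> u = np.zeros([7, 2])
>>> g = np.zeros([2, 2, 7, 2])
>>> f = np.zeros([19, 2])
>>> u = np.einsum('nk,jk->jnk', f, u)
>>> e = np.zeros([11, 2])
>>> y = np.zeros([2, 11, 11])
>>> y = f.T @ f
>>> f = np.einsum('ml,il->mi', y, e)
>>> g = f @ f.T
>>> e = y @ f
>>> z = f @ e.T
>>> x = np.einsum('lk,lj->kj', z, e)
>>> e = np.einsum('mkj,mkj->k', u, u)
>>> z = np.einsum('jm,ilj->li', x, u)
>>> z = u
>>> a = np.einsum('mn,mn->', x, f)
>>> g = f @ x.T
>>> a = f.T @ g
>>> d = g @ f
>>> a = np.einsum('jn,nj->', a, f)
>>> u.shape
(7, 19, 2)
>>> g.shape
(2, 2)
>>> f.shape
(2, 11)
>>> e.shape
(19,)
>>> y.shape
(2, 2)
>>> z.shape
(7, 19, 2)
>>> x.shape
(2, 11)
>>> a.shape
()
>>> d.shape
(2, 11)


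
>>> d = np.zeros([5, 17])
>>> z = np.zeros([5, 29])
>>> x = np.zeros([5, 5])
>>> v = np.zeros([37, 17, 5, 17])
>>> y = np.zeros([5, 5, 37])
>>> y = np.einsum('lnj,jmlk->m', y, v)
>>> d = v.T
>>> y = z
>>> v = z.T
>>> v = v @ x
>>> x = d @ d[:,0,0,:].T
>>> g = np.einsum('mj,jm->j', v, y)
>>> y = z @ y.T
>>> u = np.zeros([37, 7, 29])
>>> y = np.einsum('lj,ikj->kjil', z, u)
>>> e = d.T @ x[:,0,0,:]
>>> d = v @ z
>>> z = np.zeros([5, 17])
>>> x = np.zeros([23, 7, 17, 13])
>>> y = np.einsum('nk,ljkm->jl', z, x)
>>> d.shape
(29, 29)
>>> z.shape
(5, 17)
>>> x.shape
(23, 7, 17, 13)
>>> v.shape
(29, 5)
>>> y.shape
(7, 23)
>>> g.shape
(5,)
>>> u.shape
(37, 7, 29)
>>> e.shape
(37, 17, 5, 17)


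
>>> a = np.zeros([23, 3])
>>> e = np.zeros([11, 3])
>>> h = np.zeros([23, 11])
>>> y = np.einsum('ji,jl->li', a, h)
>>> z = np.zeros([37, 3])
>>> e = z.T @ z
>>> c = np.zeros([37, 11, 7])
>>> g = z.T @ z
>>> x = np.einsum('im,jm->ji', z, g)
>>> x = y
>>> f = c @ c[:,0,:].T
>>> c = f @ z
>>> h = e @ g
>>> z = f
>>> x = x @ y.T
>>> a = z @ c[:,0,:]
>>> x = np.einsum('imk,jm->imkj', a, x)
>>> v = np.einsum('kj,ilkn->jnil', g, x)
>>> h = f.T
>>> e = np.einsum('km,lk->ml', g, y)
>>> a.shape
(37, 11, 3)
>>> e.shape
(3, 11)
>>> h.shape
(37, 11, 37)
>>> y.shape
(11, 3)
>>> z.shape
(37, 11, 37)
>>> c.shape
(37, 11, 3)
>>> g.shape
(3, 3)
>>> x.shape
(37, 11, 3, 11)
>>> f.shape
(37, 11, 37)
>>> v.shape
(3, 11, 37, 11)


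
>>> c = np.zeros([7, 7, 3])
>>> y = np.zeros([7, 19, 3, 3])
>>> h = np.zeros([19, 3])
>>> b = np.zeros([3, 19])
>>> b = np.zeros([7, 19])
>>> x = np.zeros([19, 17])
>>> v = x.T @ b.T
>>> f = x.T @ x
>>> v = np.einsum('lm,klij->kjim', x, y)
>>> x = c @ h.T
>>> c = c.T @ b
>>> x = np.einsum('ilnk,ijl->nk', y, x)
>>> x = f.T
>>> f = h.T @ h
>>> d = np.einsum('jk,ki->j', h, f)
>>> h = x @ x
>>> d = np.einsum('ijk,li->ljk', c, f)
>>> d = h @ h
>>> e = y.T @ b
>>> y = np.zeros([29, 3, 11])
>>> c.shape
(3, 7, 19)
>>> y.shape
(29, 3, 11)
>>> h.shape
(17, 17)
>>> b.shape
(7, 19)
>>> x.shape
(17, 17)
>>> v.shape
(7, 3, 3, 17)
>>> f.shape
(3, 3)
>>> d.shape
(17, 17)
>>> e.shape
(3, 3, 19, 19)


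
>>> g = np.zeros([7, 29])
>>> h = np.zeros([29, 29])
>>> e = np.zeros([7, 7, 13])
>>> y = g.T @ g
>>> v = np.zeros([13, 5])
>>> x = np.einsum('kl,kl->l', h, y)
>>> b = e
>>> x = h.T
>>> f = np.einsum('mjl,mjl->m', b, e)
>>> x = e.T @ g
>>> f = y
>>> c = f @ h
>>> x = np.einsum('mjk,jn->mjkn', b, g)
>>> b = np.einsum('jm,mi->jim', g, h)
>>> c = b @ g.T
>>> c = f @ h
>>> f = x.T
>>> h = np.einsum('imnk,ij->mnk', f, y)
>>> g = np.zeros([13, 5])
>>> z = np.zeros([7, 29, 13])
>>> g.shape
(13, 5)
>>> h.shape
(13, 7, 7)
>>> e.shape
(7, 7, 13)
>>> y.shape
(29, 29)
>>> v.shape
(13, 5)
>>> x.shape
(7, 7, 13, 29)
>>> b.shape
(7, 29, 29)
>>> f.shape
(29, 13, 7, 7)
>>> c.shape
(29, 29)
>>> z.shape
(7, 29, 13)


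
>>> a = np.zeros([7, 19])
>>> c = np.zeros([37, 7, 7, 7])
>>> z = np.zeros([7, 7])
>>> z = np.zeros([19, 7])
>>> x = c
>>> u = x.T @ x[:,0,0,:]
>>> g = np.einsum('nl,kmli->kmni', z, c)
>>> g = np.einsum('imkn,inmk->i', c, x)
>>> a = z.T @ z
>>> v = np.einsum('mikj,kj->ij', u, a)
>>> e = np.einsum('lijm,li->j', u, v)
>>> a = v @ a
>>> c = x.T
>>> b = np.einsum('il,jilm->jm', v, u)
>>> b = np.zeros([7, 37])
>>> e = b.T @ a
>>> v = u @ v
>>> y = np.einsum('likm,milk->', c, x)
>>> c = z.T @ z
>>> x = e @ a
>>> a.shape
(7, 7)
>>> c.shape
(7, 7)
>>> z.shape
(19, 7)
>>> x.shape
(37, 7)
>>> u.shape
(7, 7, 7, 7)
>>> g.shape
(37,)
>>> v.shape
(7, 7, 7, 7)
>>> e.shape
(37, 7)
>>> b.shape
(7, 37)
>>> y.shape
()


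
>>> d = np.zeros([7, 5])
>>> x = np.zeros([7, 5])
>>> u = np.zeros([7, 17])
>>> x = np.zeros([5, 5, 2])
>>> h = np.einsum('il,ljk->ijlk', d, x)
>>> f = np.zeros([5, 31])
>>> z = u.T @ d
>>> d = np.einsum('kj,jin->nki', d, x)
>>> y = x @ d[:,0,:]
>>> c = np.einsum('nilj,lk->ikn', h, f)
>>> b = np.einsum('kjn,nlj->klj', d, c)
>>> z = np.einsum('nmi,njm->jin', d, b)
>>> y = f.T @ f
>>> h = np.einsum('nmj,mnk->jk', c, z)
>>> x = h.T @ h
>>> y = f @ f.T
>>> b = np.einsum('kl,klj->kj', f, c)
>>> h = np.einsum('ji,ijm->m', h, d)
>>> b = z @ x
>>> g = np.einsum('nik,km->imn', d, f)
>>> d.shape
(2, 7, 5)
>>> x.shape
(2, 2)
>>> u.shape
(7, 17)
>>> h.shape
(5,)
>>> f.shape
(5, 31)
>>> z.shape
(31, 5, 2)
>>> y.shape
(5, 5)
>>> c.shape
(5, 31, 7)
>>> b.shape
(31, 5, 2)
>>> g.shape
(7, 31, 2)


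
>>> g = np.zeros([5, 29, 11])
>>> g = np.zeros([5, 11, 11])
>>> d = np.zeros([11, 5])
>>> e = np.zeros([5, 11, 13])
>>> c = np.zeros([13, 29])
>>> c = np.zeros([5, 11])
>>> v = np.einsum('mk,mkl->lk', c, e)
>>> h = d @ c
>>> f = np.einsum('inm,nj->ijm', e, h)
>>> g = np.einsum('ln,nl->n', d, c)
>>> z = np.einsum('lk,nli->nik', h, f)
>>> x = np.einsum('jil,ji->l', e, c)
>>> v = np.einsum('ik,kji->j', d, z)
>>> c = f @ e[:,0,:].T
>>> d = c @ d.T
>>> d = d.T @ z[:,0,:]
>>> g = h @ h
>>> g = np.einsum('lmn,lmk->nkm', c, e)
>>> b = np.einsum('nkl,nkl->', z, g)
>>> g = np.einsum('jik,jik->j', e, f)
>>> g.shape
(5,)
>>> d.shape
(11, 11, 11)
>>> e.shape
(5, 11, 13)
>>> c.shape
(5, 11, 5)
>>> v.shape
(13,)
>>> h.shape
(11, 11)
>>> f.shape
(5, 11, 13)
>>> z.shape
(5, 13, 11)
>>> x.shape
(13,)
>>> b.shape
()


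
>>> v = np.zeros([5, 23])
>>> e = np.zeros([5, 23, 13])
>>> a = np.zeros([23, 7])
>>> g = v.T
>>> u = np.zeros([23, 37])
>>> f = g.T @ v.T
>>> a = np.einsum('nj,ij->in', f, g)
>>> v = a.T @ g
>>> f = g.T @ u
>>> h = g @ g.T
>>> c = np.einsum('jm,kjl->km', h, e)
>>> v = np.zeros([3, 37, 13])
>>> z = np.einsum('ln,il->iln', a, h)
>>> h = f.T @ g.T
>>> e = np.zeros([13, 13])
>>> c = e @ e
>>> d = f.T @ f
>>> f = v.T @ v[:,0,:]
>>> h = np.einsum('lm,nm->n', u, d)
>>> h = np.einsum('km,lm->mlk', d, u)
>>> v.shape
(3, 37, 13)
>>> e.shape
(13, 13)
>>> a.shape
(23, 5)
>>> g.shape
(23, 5)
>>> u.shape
(23, 37)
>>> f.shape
(13, 37, 13)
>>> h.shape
(37, 23, 37)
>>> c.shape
(13, 13)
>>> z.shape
(23, 23, 5)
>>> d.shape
(37, 37)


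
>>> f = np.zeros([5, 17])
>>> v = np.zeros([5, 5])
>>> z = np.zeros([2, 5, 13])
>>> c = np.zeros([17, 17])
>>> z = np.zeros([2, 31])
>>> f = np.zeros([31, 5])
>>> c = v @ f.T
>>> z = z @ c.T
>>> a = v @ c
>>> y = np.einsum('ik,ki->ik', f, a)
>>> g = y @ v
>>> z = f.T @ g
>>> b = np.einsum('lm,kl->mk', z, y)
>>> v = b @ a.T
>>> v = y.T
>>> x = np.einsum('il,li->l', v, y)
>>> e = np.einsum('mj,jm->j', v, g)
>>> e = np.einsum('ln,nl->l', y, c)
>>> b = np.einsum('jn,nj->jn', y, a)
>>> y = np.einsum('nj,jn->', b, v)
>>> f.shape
(31, 5)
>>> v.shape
(5, 31)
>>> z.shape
(5, 5)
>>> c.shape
(5, 31)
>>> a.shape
(5, 31)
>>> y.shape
()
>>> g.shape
(31, 5)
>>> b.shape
(31, 5)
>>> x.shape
(31,)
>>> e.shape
(31,)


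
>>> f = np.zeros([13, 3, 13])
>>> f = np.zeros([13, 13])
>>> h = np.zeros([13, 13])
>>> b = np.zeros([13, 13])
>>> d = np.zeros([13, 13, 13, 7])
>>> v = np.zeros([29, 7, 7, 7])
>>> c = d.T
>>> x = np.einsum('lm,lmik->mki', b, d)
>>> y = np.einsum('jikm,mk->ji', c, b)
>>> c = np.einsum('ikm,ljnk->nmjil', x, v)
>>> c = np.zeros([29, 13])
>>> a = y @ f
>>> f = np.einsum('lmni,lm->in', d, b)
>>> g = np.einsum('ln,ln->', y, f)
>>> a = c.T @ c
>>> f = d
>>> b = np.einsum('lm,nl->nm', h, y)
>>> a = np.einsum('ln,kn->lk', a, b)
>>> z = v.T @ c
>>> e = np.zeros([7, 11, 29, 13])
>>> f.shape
(13, 13, 13, 7)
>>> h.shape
(13, 13)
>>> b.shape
(7, 13)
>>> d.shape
(13, 13, 13, 7)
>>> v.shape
(29, 7, 7, 7)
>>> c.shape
(29, 13)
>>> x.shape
(13, 7, 13)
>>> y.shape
(7, 13)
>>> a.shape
(13, 7)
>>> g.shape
()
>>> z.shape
(7, 7, 7, 13)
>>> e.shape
(7, 11, 29, 13)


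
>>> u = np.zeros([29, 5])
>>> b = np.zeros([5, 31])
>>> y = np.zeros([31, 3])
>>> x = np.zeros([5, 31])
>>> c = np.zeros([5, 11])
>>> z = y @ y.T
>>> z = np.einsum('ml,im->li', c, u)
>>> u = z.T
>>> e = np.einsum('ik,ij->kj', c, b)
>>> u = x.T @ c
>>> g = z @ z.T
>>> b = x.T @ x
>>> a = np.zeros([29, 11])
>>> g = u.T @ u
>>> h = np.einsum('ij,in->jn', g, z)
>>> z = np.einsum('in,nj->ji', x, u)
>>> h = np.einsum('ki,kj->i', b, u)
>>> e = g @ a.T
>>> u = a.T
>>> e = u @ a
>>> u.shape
(11, 29)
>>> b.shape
(31, 31)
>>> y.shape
(31, 3)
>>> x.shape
(5, 31)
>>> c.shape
(5, 11)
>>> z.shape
(11, 5)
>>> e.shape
(11, 11)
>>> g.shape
(11, 11)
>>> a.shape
(29, 11)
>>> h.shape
(31,)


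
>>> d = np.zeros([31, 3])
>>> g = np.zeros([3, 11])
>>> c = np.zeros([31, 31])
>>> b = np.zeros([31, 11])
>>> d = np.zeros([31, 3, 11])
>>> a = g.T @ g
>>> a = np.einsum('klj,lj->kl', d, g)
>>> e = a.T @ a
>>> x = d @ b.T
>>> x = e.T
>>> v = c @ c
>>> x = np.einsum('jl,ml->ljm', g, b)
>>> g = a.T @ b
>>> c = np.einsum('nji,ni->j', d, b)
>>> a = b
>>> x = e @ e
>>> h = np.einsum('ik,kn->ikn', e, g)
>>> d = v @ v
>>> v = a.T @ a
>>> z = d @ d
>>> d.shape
(31, 31)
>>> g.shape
(3, 11)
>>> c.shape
(3,)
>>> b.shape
(31, 11)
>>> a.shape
(31, 11)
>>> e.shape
(3, 3)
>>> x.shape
(3, 3)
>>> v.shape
(11, 11)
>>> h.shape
(3, 3, 11)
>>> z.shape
(31, 31)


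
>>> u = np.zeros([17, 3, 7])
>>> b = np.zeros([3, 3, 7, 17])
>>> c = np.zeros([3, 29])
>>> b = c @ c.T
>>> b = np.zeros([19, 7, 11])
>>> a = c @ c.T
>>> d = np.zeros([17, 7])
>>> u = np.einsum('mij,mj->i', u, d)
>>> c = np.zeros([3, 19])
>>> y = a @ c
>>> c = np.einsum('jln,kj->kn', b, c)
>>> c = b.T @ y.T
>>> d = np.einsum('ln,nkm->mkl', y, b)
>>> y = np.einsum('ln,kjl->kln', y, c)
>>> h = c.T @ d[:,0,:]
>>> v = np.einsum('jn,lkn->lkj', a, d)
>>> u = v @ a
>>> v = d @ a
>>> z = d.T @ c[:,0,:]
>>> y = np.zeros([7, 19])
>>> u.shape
(11, 7, 3)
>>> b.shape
(19, 7, 11)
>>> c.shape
(11, 7, 3)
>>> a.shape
(3, 3)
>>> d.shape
(11, 7, 3)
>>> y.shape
(7, 19)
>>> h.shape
(3, 7, 3)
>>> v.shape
(11, 7, 3)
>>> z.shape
(3, 7, 3)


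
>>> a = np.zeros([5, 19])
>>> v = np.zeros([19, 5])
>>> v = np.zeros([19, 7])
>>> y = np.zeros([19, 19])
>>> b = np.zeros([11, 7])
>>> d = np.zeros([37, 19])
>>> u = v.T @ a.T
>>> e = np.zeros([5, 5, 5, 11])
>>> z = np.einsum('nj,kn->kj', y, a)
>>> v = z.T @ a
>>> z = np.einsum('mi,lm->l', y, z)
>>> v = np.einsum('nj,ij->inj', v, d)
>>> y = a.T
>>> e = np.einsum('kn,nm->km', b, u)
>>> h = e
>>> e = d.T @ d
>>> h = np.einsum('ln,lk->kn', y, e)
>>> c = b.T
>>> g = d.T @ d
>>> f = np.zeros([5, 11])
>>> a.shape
(5, 19)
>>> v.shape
(37, 19, 19)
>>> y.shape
(19, 5)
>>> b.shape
(11, 7)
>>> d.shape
(37, 19)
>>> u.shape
(7, 5)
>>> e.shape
(19, 19)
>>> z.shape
(5,)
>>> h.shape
(19, 5)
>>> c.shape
(7, 11)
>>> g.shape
(19, 19)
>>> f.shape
(5, 11)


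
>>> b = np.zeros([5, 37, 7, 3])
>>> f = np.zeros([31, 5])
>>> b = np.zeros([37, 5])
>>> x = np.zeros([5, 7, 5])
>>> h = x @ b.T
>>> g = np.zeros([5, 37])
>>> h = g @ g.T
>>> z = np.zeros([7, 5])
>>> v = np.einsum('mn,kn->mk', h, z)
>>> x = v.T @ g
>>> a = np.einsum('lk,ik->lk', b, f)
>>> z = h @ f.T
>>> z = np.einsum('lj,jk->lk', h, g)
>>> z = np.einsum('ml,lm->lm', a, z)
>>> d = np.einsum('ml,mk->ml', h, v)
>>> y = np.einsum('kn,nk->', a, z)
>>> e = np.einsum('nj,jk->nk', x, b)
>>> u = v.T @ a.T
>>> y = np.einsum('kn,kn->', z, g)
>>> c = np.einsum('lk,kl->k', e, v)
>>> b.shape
(37, 5)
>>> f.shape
(31, 5)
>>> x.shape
(7, 37)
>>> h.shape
(5, 5)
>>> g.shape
(5, 37)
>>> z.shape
(5, 37)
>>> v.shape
(5, 7)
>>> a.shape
(37, 5)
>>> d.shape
(5, 5)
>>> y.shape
()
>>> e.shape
(7, 5)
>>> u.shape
(7, 37)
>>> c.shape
(5,)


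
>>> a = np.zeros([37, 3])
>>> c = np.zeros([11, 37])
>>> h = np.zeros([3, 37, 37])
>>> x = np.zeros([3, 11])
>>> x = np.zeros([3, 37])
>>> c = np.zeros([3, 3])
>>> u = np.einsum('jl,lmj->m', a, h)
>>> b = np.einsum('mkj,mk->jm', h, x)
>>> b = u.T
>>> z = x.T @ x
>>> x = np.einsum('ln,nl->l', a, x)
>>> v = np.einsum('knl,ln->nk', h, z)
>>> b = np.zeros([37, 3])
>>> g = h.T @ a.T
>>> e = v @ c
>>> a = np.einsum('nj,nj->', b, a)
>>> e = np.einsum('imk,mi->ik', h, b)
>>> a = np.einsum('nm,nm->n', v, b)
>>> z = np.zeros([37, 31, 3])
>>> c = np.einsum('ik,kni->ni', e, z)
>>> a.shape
(37,)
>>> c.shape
(31, 3)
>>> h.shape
(3, 37, 37)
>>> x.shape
(37,)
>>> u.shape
(37,)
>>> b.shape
(37, 3)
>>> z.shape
(37, 31, 3)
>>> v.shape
(37, 3)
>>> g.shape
(37, 37, 37)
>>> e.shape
(3, 37)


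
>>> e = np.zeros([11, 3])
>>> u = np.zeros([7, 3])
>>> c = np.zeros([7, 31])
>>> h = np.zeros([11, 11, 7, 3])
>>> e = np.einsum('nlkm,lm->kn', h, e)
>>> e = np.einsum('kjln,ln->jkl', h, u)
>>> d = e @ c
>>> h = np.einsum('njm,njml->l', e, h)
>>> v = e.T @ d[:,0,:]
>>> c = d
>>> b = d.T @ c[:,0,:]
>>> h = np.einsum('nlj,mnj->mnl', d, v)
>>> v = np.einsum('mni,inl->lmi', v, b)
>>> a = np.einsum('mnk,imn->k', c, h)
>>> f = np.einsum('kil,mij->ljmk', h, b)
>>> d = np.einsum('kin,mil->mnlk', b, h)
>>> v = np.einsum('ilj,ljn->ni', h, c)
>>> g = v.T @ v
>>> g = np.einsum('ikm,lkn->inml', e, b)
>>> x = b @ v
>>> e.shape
(11, 11, 7)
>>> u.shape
(7, 3)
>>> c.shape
(11, 11, 31)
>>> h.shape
(7, 11, 11)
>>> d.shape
(7, 31, 11, 31)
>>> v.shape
(31, 7)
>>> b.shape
(31, 11, 31)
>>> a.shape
(31,)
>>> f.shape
(11, 31, 31, 7)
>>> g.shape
(11, 31, 7, 31)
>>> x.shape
(31, 11, 7)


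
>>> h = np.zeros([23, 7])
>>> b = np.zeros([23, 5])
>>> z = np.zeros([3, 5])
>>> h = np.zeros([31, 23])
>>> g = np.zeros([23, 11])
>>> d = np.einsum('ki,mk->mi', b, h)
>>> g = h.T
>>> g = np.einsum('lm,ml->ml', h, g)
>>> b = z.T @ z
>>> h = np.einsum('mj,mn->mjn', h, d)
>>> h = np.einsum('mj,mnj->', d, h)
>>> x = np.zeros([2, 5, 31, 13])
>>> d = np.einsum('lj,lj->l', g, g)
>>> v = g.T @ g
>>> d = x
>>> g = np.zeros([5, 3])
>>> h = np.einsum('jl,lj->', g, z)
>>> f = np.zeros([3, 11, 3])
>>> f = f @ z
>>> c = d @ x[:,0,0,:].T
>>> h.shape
()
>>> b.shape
(5, 5)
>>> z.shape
(3, 5)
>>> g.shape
(5, 3)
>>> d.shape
(2, 5, 31, 13)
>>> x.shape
(2, 5, 31, 13)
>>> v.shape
(31, 31)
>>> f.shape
(3, 11, 5)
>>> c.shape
(2, 5, 31, 2)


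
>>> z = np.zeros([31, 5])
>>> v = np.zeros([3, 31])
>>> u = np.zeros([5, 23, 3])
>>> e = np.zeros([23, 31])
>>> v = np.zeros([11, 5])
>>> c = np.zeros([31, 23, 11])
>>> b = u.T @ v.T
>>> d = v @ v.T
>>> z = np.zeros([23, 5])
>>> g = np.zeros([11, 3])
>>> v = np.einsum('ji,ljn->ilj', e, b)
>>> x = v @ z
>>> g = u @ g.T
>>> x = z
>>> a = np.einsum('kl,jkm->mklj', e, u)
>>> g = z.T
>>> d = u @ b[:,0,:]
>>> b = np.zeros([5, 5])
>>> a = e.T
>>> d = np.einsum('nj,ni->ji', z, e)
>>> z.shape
(23, 5)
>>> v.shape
(31, 3, 23)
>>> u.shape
(5, 23, 3)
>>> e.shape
(23, 31)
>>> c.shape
(31, 23, 11)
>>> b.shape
(5, 5)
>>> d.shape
(5, 31)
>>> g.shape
(5, 23)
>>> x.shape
(23, 5)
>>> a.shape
(31, 23)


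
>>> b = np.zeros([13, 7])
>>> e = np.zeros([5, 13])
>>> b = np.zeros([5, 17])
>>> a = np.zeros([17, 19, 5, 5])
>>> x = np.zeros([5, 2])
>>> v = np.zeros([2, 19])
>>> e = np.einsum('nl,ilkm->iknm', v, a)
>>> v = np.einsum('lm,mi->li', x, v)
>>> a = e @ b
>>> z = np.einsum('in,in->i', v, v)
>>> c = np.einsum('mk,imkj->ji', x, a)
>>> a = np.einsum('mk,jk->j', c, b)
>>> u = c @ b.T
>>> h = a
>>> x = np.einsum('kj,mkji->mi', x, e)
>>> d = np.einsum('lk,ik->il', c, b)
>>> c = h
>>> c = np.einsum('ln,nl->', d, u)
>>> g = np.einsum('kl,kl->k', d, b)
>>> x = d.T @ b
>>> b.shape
(5, 17)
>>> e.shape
(17, 5, 2, 5)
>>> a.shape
(5,)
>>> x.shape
(17, 17)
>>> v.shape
(5, 19)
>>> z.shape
(5,)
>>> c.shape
()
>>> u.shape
(17, 5)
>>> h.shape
(5,)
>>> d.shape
(5, 17)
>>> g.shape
(5,)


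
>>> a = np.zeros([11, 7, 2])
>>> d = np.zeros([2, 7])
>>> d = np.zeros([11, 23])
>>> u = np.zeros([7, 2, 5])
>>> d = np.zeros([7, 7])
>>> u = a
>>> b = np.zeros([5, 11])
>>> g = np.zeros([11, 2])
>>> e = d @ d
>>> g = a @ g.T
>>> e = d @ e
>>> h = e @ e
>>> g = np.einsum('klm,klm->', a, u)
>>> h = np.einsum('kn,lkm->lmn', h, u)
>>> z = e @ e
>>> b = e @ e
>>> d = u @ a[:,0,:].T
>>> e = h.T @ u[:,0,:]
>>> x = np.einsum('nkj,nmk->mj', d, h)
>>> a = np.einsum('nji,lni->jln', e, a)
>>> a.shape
(2, 11, 7)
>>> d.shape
(11, 7, 11)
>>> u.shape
(11, 7, 2)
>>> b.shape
(7, 7)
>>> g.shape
()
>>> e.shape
(7, 2, 2)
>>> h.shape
(11, 2, 7)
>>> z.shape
(7, 7)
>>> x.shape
(2, 11)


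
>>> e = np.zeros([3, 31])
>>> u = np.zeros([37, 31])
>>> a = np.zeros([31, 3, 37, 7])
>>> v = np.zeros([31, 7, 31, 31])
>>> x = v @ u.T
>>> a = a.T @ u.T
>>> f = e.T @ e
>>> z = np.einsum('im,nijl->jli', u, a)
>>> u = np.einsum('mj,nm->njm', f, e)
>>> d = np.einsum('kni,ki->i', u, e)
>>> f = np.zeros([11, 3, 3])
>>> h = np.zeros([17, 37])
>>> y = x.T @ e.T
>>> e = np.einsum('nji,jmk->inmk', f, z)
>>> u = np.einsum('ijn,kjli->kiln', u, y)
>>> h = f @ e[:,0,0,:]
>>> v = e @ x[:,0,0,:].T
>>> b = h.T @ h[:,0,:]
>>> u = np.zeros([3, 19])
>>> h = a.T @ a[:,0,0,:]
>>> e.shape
(3, 11, 37, 37)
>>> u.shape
(3, 19)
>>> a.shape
(7, 37, 3, 37)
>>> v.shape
(3, 11, 37, 31)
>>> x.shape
(31, 7, 31, 37)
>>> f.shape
(11, 3, 3)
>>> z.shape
(3, 37, 37)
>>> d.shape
(31,)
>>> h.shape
(37, 3, 37, 37)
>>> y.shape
(37, 31, 7, 3)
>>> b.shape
(37, 3, 37)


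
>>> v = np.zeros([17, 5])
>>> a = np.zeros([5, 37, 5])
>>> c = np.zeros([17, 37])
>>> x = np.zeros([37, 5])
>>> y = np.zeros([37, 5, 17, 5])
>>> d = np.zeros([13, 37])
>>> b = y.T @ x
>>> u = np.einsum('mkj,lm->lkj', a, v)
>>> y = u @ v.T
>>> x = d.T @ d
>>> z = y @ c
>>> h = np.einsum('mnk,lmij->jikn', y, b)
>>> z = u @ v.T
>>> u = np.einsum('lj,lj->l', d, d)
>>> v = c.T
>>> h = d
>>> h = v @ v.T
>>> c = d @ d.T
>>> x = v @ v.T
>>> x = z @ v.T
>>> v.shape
(37, 17)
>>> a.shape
(5, 37, 5)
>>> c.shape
(13, 13)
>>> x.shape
(17, 37, 37)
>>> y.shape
(17, 37, 17)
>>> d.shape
(13, 37)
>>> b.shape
(5, 17, 5, 5)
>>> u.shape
(13,)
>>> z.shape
(17, 37, 17)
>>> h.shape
(37, 37)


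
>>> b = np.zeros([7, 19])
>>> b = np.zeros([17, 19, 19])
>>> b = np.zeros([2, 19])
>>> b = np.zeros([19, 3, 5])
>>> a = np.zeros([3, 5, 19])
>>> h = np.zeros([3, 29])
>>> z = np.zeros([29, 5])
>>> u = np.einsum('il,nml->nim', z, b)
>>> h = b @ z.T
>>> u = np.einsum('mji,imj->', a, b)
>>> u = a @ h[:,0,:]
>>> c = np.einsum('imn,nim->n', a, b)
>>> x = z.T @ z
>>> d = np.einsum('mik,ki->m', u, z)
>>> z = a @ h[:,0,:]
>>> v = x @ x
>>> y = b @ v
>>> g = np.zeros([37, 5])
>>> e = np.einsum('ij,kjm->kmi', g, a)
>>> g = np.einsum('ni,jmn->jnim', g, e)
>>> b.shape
(19, 3, 5)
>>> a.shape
(3, 5, 19)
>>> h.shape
(19, 3, 29)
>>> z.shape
(3, 5, 29)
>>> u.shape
(3, 5, 29)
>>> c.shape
(19,)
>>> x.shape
(5, 5)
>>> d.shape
(3,)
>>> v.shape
(5, 5)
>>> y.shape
(19, 3, 5)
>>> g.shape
(3, 37, 5, 19)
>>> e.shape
(3, 19, 37)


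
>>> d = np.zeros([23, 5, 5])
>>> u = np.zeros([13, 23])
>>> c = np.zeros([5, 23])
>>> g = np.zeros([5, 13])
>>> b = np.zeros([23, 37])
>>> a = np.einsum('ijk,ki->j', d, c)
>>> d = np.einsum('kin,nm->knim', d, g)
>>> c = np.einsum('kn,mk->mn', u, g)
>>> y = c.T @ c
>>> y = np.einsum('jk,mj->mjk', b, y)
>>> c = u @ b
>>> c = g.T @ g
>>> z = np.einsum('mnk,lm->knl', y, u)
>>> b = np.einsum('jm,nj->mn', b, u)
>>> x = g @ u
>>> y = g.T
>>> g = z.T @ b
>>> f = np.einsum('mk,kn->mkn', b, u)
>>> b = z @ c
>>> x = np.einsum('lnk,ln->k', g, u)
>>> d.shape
(23, 5, 5, 13)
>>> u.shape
(13, 23)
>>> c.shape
(13, 13)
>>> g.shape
(13, 23, 13)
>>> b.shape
(37, 23, 13)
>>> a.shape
(5,)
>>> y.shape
(13, 5)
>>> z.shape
(37, 23, 13)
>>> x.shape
(13,)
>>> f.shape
(37, 13, 23)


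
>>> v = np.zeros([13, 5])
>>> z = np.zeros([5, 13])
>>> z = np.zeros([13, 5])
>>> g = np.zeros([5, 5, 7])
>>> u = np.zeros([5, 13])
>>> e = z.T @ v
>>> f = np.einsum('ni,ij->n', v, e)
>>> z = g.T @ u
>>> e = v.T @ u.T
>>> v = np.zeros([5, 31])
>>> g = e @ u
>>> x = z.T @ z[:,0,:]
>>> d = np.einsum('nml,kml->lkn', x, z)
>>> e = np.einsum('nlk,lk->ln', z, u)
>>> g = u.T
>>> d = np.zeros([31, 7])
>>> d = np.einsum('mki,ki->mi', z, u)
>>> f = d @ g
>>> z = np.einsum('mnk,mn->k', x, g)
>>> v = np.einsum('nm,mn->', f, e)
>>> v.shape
()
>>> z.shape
(13,)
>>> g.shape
(13, 5)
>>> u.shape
(5, 13)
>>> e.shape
(5, 7)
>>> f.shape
(7, 5)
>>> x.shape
(13, 5, 13)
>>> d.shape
(7, 13)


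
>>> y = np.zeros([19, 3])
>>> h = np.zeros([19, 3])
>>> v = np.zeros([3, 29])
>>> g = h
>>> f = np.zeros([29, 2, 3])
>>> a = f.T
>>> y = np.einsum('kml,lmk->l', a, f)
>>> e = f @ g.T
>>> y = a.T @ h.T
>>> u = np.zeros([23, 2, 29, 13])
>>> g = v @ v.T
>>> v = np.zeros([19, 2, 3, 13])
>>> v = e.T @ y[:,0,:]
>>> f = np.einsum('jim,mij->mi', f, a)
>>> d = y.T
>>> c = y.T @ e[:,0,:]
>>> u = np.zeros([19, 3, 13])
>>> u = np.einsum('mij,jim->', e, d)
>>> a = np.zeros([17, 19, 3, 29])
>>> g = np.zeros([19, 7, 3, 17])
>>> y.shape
(29, 2, 19)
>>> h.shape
(19, 3)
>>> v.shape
(19, 2, 19)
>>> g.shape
(19, 7, 3, 17)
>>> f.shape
(3, 2)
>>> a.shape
(17, 19, 3, 29)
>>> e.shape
(29, 2, 19)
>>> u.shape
()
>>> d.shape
(19, 2, 29)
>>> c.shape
(19, 2, 19)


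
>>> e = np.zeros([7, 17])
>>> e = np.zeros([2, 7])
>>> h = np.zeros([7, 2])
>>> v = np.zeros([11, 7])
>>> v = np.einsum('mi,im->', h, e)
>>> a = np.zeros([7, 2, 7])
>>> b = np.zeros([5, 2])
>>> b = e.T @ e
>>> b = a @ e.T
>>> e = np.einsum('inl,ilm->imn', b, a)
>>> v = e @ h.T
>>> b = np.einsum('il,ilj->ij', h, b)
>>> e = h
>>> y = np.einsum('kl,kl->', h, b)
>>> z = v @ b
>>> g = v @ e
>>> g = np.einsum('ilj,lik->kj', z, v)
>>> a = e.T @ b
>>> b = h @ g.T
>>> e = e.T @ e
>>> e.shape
(2, 2)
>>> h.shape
(7, 2)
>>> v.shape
(7, 7, 7)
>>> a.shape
(2, 2)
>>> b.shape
(7, 7)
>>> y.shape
()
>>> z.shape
(7, 7, 2)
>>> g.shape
(7, 2)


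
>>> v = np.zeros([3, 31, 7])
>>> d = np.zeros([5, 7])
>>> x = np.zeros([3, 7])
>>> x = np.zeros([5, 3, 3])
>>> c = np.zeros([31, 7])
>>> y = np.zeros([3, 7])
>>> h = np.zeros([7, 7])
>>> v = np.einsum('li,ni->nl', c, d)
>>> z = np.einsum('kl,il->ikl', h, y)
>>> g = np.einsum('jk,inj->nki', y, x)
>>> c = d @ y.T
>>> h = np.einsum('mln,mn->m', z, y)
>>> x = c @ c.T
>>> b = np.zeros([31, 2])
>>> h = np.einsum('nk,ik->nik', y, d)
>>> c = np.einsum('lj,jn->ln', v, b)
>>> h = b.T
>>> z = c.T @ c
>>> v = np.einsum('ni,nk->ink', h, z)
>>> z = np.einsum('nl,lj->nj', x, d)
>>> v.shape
(31, 2, 2)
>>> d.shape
(5, 7)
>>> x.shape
(5, 5)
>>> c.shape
(5, 2)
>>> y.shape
(3, 7)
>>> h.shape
(2, 31)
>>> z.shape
(5, 7)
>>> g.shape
(3, 7, 5)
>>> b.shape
(31, 2)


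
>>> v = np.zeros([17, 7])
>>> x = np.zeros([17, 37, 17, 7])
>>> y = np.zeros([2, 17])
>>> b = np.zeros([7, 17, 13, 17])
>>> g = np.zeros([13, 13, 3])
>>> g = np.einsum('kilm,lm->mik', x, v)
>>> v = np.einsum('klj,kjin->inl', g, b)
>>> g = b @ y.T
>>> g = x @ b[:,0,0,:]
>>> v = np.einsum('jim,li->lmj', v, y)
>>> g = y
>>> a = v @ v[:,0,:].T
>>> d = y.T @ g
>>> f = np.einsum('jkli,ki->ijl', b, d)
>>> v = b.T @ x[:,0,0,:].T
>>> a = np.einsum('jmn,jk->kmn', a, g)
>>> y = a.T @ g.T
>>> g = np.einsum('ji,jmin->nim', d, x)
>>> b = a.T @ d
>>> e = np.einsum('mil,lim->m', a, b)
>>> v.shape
(17, 13, 17, 17)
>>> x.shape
(17, 37, 17, 7)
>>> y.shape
(2, 37, 2)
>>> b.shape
(2, 37, 17)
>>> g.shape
(7, 17, 37)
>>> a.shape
(17, 37, 2)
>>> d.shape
(17, 17)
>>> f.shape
(17, 7, 13)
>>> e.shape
(17,)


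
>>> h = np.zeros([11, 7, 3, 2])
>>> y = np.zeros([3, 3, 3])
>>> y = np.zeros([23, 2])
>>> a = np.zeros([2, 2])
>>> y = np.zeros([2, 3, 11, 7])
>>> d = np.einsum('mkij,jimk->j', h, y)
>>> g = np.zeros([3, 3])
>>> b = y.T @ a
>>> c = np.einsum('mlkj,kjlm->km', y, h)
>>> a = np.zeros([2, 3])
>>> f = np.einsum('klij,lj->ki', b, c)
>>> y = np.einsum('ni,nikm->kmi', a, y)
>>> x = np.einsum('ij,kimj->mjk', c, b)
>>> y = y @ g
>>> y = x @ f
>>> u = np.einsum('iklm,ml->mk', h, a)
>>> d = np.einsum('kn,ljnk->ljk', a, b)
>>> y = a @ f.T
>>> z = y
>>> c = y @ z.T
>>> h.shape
(11, 7, 3, 2)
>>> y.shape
(2, 7)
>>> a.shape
(2, 3)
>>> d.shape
(7, 11, 2)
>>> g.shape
(3, 3)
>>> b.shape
(7, 11, 3, 2)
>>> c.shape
(2, 2)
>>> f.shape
(7, 3)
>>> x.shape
(3, 2, 7)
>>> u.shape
(2, 7)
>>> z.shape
(2, 7)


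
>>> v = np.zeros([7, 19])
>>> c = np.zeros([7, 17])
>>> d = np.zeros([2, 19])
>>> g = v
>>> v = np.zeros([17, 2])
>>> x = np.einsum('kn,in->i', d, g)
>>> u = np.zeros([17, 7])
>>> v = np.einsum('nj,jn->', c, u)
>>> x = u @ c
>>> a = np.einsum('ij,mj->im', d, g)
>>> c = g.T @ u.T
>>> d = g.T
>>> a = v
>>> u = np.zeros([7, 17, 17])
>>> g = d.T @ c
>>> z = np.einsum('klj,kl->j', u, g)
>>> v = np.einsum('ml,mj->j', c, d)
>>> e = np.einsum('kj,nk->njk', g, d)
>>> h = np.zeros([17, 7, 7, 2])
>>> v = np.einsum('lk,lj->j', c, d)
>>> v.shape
(7,)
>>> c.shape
(19, 17)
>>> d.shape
(19, 7)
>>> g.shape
(7, 17)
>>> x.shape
(17, 17)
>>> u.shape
(7, 17, 17)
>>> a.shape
()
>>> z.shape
(17,)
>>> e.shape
(19, 17, 7)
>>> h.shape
(17, 7, 7, 2)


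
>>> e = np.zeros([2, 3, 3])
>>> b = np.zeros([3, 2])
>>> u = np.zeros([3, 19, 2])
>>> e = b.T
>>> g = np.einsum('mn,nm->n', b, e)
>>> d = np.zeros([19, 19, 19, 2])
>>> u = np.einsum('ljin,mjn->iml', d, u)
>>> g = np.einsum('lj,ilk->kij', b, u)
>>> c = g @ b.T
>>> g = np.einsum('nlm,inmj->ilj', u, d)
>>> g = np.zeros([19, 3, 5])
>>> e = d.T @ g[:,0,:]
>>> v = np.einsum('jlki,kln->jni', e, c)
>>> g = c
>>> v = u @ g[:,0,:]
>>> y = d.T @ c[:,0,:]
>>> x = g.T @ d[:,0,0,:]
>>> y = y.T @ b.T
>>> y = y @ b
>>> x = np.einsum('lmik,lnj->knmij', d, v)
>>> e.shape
(2, 19, 19, 5)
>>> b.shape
(3, 2)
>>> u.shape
(19, 3, 19)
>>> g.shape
(19, 19, 3)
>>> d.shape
(19, 19, 19, 2)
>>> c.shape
(19, 19, 3)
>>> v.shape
(19, 3, 3)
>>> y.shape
(3, 19, 19, 2)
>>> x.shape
(2, 3, 19, 19, 3)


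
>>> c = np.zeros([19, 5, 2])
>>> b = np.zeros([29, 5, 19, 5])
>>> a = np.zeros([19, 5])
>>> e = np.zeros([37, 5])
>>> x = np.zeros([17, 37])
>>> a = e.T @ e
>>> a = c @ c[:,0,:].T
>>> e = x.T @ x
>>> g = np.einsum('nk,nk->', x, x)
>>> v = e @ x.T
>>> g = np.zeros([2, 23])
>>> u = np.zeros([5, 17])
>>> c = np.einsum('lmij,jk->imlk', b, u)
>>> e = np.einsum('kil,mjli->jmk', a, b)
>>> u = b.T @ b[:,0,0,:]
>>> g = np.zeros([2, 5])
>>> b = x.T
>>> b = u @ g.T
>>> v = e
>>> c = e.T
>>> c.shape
(19, 29, 5)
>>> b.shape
(5, 19, 5, 2)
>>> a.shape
(19, 5, 19)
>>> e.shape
(5, 29, 19)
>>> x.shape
(17, 37)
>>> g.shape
(2, 5)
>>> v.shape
(5, 29, 19)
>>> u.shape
(5, 19, 5, 5)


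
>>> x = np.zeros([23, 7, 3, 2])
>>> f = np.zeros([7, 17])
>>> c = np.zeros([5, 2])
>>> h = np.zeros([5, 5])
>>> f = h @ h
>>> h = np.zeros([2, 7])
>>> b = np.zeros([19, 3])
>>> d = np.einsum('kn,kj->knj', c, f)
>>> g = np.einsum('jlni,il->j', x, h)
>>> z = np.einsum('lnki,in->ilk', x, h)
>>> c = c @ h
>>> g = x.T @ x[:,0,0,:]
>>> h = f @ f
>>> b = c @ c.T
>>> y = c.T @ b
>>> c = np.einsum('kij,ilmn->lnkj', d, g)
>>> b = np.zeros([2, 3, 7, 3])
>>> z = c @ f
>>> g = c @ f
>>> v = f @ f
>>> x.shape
(23, 7, 3, 2)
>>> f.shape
(5, 5)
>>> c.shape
(3, 2, 5, 5)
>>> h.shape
(5, 5)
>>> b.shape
(2, 3, 7, 3)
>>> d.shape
(5, 2, 5)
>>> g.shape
(3, 2, 5, 5)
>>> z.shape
(3, 2, 5, 5)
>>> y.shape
(7, 5)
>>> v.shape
(5, 5)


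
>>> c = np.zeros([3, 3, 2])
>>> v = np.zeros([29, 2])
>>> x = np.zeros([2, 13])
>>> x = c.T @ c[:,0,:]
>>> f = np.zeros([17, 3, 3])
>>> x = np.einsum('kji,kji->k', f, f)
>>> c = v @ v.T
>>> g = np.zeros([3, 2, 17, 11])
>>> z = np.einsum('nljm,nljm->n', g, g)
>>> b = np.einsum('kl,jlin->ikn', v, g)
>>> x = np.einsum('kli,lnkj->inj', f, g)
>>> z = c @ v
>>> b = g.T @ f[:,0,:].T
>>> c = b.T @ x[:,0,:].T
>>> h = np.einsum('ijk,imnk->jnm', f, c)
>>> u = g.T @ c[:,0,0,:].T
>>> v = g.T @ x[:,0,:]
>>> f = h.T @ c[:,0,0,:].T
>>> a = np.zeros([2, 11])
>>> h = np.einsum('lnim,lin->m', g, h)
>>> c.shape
(17, 2, 17, 3)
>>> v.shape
(11, 17, 2, 11)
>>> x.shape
(3, 2, 11)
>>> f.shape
(2, 17, 17)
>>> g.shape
(3, 2, 17, 11)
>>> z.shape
(29, 2)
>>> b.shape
(11, 17, 2, 17)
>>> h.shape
(11,)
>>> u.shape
(11, 17, 2, 17)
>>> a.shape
(2, 11)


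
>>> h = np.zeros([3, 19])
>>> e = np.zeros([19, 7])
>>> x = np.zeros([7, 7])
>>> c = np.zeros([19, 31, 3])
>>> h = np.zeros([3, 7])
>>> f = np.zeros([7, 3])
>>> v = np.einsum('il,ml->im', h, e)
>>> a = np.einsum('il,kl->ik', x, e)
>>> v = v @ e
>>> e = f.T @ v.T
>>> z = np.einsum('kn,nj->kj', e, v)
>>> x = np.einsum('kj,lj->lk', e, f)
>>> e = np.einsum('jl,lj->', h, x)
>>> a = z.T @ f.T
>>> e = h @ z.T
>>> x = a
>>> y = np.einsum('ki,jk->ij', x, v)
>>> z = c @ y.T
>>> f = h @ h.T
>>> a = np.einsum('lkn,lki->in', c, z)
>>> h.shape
(3, 7)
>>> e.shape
(3, 3)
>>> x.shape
(7, 7)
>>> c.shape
(19, 31, 3)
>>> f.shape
(3, 3)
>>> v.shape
(3, 7)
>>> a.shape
(7, 3)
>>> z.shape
(19, 31, 7)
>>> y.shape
(7, 3)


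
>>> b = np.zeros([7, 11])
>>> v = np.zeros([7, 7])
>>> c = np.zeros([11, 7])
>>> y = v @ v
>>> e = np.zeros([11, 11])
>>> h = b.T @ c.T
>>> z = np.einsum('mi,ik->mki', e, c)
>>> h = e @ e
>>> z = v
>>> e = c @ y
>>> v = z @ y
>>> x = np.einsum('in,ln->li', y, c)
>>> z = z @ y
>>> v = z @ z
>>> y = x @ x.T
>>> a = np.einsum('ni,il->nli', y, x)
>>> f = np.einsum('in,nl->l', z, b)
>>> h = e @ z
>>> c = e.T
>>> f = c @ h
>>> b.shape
(7, 11)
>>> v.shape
(7, 7)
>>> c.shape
(7, 11)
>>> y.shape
(11, 11)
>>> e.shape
(11, 7)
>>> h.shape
(11, 7)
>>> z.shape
(7, 7)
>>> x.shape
(11, 7)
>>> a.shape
(11, 7, 11)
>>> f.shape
(7, 7)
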